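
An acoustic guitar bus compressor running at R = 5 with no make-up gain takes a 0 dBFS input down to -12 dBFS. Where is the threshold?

-15 dBFS

Gain reduction = 0 − (-12) = 12 dB; output overshoot = GR / (R − 1) = 12 / 4 = 3 dB.
Threshold = output − output overshoot = -12 − 3 = -15 dBFS.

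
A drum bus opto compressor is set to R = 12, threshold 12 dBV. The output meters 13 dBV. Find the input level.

That's 1 dB above the 12 dBV threshold.
Before 12:1 compression the overshoot was 1 × 12 = 12 dB, so input = 12 + 12 = 24 dBV.

24 dBV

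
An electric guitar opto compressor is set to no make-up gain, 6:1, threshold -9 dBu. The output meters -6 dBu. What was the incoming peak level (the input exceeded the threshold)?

That's 3 dB above the -9 dBu threshold.
Before 6:1 compression the overshoot was 3 × 6 = 18 dB, so input = -9 + 18 = 9 dBu.

9 dBu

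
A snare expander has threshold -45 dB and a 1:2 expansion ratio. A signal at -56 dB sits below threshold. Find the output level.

-67 dB

Undershoot = (-45) − (-56) = 11 dB.
At 1:2, that expands to 22 dB under threshold.
Output = -45 − 22 = -67 dB.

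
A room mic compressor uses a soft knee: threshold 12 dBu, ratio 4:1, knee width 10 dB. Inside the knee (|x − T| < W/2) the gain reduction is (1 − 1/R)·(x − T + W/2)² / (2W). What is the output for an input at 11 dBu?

10.4 dBu

x − T + W/2 = 11 − 12 + 5 = 4.
GR = (1 − 1/4) × 4² / 20 = 0.75 × 16 / 20 = 0.6 dB.
Output = 11 − 0.6 = 10.4 dBu.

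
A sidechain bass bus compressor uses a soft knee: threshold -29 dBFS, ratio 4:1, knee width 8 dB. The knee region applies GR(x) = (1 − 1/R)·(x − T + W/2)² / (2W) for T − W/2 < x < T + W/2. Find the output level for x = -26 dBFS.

x − T + W/2 = -26 − (-29) + 4 = 7.
GR = (1 − 1/4) × 7² / 16 = 0.75 × 49 / 16 = 2.296875 dB.
Output = -26 − 2.296875 = -28.296875 dBFS.

-28.296875 dBFS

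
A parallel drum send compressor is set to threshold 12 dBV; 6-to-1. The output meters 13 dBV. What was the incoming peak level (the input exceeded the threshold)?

18 dBV

The compressed level sits 13 − 12 = 1 dB over threshold.
Before 6:1 compression the overshoot was 1 × 6 = 6 dB, so input = 12 + 6 = 18 dBV.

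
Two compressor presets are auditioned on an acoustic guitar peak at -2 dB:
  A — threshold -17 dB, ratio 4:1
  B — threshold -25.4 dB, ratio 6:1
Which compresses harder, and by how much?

B, by 8.25 dB

A: GR = 15 − 15/4 = 11.25 dB.
B: GR = 23.4 − 23.4/6 = 19.5 dB.
B applies 8.25 dB more gain reduction.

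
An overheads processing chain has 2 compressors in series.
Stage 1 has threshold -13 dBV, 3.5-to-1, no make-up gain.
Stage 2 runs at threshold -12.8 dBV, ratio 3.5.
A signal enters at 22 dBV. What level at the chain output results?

Stage 1: 22 dBV is 35 dB over -13 dBV; at 3.5:1 that becomes 10 dB over, giving -3 dBV.
Stage 2: overshoot 9.8 dB → 9.8/3.5 = 2.8 dB → -10 dBV.

-10 dBV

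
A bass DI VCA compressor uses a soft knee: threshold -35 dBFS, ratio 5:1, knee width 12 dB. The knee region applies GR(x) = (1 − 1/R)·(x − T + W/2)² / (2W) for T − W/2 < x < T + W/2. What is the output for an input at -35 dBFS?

x − T + W/2 = -35 − (-35) + 6 = 6.
GR = (1 − 1/5) × 6² / 24 = 0.8 × 36 / 24 = 1.2 dB.
Output = -35 − 1.2 = -36.2 dBFS.

-36.2 dBFS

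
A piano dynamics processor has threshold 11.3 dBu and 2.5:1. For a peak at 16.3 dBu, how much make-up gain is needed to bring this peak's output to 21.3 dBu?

The peak compresses to 11.3 + 5/2.5 = 13.3 dBu.
To reach 21.3 dBu requires 21.3 − 13.3 = 8 dB of make-up.

8 dB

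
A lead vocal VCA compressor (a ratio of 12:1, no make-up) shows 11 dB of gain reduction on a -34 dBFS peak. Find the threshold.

Let T be the threshold. Output overshoot = (input overshoot)/R, so -45 − T = (-34 − T)/12.
12·(-45 − T) = -34 − T → 11·T = -540 − (-34) = -506.
T = -506/11 = -46 dBFS.

-46 dBFS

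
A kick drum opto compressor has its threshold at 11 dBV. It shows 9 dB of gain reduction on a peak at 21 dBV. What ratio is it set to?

10:1

Input overshoot = 21 − 11 = 10 dB.
Output overshoot = 10 − 9 = 1 dB.
Ratio = input overshoot / output overshoot = 10 / 1 = 10.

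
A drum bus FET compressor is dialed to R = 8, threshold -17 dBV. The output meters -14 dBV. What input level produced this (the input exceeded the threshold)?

That's 3 dB above the -17 dBV threshold.
Before 8:1 compression the overshoot was 3 × 8 = 24 dB, so input = -17 + 24 = 7 dBV.

7 dBV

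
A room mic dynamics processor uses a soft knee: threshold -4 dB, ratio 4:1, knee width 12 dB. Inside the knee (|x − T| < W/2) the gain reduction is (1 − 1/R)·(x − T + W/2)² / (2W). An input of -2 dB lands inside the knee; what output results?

x − T + W/2 = -2 − (-4) + 6 = 8.
GR = (1 − 1/4) × 8² / 24 = 0.75 × 64 / 24 = 2 dB.
Output = -2 − 2 = -4 dB.

-4 dB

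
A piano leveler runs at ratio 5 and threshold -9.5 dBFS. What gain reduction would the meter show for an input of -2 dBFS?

6 dB

The signal is 7.5 dB above threshold.
After 5:1 compression the overshoot becomes 7.5/5 = 1.5 dB.
GR = overshoot in − overshoot out = 7.5 − 1.5 = 6 dB.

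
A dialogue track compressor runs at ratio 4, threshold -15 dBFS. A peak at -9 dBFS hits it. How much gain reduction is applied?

4.5 dB

Overshoot = -9 − (-15) = 6 dB.
After 4:1 compression the overshoot becomes 6/4 = 1.5 dB.
Gain reduction = 6 − 1.5 = 4.5 dB.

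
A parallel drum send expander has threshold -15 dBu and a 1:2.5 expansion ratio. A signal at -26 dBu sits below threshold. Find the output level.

Undershoot = (-15) − (-26) = 11 dB.
At 1:2.5, that expands to 27.5 dB under threshold.
Output = -15 − 27.5 = -42.5 dBu.

-42.5 dBu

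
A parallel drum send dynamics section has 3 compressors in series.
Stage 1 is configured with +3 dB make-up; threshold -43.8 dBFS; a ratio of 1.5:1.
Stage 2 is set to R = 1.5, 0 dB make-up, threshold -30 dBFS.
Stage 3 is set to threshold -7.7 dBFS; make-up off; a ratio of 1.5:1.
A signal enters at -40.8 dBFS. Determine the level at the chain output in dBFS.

Stage 1: -40.8 dBFS is 3 dB over -43.8 dBFS; at 1.5:1 that becomes 2 dB over, giving -41.8 dBFS; +3 dB make-up → -38.8 dBFS.
Stage 2: -38.8 dBFS is at or below the -30 dBFS threshold — no compression; output -38.8 dBFS.
Stage 3: -38.8 dBFS is at or below the -7.7 dBFS threshold — no compression; output -38.8 dBFS.

-38.8 dBFS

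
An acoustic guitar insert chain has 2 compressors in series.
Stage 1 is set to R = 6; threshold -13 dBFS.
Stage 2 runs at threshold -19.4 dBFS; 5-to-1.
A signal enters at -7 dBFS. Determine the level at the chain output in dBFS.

-17.92 dBFS

Stage 1: -7 dBFS is 6 dB over -13 dBFS; at 6:1 that becomes 1 dB over, giving -12 dBFS.
Stage 2: overshoot 7.4 dB → 7.4/5 = 1.48 dB → -17.92 dBFS.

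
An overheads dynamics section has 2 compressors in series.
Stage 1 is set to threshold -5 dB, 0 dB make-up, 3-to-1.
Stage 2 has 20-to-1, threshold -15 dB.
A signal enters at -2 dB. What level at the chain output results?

-14.45 dB

Stage 1: overshoot 3 dB → 3/3 = 1 dB → -4 dB.
Stage 2: -4 dB is 11 dB over -15 dB; at 20:1 that becomes 0.55 dB over, giving -14.45 dB.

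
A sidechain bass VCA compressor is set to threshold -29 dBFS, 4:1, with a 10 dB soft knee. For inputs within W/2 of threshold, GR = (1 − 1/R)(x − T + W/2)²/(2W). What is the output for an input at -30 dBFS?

-30.6 dBFS

x − T + W/2 = -30 − (-29) + 5 = 4.
GR = (1 − 1/4) × 4² / 20 = 0.75 × 16 / 20 = 0.6 dB.
Output = -30 − 0.6 = -30.6 dBFS.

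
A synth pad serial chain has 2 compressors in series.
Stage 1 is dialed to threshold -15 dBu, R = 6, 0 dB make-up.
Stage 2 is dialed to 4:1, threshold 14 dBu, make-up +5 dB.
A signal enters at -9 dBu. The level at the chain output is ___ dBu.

-9 dBu

Stage 1: overshoot 6 dB → 6/6 = 1 dB → -14 dBu.
Stage 2: -14 dBu is at or below the 14 dBu threshold — no compression; make-up brings it to -9 dBu.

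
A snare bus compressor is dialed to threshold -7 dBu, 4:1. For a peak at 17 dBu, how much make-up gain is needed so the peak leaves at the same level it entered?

Overshoot 24 dB → 24/4 = 6 dB after compression, so the compressed level is -7 + 6 = -1 dBu.
Make-up = target − compressed = 17 − (-1) = 18 dB.

18 dB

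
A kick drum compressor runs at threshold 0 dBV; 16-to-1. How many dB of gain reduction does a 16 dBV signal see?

16 dBV exceeds the threshold by 16 dB.
After 16:1 compression the overshoot becomes 16/16 = 1 dB.
GR = overshoot in − overshoot out = 16 − 1 = 15 dB.

15 dB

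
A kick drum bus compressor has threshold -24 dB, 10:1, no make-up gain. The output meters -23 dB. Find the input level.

-14 dB

That's 1 dB above the -24 dB threshold.
Input overshoot = R × output overshoot = 10 dB → input = -24 + 10 = -14 dB.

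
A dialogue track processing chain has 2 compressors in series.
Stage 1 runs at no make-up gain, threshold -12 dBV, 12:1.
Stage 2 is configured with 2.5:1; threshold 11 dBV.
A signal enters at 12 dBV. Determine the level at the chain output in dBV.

-10 dBV

Stage 1: 12 dBV is 24 dB over -12 dBV; at 12:1 that becomes 2 dB over, giving -10 dBV.
Stage 2: below threshold (-10 ≤ 11); passes unchanged; output -10 dBV.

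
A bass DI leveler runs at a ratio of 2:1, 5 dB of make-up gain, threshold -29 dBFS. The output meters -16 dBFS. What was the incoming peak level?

-13 dBFS

Remove make-up: -16 − 5 = -21 dBFS.
Post-compression overshoot = -21 − (-29) = 8 dB.
Undo the ratio: input overshoot = 8 × 2 = 16 dB, giving input = -13 dBFS.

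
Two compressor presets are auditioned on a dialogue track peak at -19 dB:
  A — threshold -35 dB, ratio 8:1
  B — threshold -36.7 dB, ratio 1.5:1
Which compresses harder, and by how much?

A: overshoot 16 dB → output overshoot 2 dB → GR 14 dB.
B: overshoot 17.7 dB → output overshoot 11.8 dB → GR 5.9 dB.
A reduces 8.1 dB more.

A, by 8.1 dB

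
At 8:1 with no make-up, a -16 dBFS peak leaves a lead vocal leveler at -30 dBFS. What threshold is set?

-32 dBFS

Gain reduction = -16 − (-30) = 14 dB; output overshoot = GR / (R − 1) = 14 / 7 = 2 dB.
Threshold = output − output overshoot = -30 − 2 = -32 dBFS.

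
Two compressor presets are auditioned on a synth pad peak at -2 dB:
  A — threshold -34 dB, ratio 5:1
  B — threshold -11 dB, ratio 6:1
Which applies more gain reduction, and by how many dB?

A, by 18.1 dB

A: GR = 32 − 32/5 = 25.6 dB.
B: GR = 9 − 9/6 = 7.5 dB.
A applies 18.1 dB more gain reduction.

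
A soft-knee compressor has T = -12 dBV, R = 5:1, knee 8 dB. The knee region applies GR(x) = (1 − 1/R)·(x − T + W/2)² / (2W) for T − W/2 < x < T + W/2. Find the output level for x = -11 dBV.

x − T + W/2 = -11 − (-12) + 4 = 5.
GR = (1 − 1/5) × 5² / 16 = 0.8 × 25 / 16 = 1.25 dB.
Output = -11 − 1.25 = -12.25 dBV.

-12.25 dBV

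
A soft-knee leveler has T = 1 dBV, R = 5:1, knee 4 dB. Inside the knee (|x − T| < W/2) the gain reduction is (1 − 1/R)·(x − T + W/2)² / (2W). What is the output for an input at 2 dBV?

1.1 dBV

x − T + W/2 = 2 − 1 + 2 = 3.
GR = (1 − 1/5) × 3² / 8 = 0.8 × 9 / 8 = 0.9 dB.
Output = 2 − 0.9 = 1.1 dBV.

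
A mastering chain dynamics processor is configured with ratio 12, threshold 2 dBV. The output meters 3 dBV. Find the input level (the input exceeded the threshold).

The compressed level sits 3 − 2 = 1 dB over threshold.
Undo the ratio: input overshoot = 1 × 12 = 12 dB, giving input = 14 dBV.

14 dBV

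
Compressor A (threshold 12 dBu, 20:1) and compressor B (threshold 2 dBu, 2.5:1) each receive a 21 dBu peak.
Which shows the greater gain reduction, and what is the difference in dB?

B, by 2.85 dB

A: 9 dB over, compressed to 0.45 dB over, so 8.55 dB of GR.
B: 19 dB over, compressed to 7.6 dB over, so 11.4 dB of GR.
B reduces 2.85 dB more.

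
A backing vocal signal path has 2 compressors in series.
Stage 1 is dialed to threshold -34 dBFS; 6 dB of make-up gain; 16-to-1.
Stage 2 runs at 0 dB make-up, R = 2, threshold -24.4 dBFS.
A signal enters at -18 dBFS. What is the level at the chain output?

Stage 1: -18 dBFS is 16 dB over -34 dBFS; at 16:1 that becomes 1 dB over, giving -33 dBFS; +6 dB make-up → -27 dBFS.
Stage 2: -27 dBFS is at or below the -24.4 dBFS threshold — no compression; output -27 dBFS.

-27 dBFS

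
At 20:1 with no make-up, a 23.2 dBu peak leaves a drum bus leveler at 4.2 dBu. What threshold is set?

3.2 dBu

Input is 20 dB above T (since output overshoot × R = input overshoot: (4.2 − T)·20 = 23.2 − T gives T = 3.2 dBu).
Check: 3.2 + (23.2 − 3.2)/20 = 3.2 + 1 = 4.2 dBu. ✓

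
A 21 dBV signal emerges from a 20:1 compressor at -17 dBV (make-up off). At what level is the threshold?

Let T be the threshold. Output overshoot = (input overshoot)/R, so -17 − T = (21 − T)/20.
20·(-17 − T) = 21 − T → 19·T = -340 − 21 = -361.
T = -361/19 = -19 dBV.

-19 dBV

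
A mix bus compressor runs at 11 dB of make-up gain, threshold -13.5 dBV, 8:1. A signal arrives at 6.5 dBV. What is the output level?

Overshoot: 6.5 − (-13.5) = 20 dB.
At 8:1 the overshoot is divided by 8, leaving 2.5 dB above threshold.
Output = -13.5 + 2.5 = -11 dBV; make-up adds 11 dB, giving 0 dBV.

0 dBV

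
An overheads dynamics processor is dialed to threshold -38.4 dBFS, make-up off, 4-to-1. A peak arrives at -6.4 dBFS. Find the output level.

-30.4 dBFS

The input is 32 dB above the -38.4 dBFS threshold.
At 4:1 the overshoot is divided by 4, leaving 8 dB above threshold.
That puts the output at -30.4 dBFS.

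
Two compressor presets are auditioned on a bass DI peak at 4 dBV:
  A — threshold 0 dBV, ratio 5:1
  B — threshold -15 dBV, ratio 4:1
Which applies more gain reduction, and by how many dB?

B, by 11.05 dB

A: 4 dB over, compressed to 0.8 dB over, so 3.2 dB of GR.
B: 19 dB over, compressed to 4.75 dB over, so 14.25 dB of GR.
B applies 11.05 dB more gain reduction.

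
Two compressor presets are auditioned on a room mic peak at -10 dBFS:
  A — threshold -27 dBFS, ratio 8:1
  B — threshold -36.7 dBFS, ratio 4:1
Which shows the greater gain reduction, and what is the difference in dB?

A: GR = 17 − 17/8 = 14.875 dB.
B: GR = 26.7 − 26.7/4 = 20.025 dB.
B reduces 5.15 dB more.

B, by 5.15 dB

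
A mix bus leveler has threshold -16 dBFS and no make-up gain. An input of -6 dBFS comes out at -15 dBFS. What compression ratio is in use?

10:1

Input overshoot = -6 − (-16) = 10 dB; output overshoot = -15 − (-16) = 1 dB.
Ratio = 10 / 1 = 10.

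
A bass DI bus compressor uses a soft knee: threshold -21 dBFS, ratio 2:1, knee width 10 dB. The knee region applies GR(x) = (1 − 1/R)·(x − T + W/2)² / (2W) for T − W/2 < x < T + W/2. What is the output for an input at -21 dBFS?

x − T + W/2 = -21 − (-21) + 5 = 5.
GR = (1 − 1/2) × 5² / 20 = 0.5 × 25 / 20 = 0.625 dB.
Output = -21 − 0.625 = -21.625 dBFS.

-21.625 dBFS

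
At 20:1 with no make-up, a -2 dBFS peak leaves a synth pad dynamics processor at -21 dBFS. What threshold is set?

-22 dBFS

Gain reduction = -2 − (-21) = 19 dB; output overshoot = GR / (R − 1) = 19 / 19 = 1 dB.
Threshold = output − output overshoot = -21 − 1 = -22 dBFS.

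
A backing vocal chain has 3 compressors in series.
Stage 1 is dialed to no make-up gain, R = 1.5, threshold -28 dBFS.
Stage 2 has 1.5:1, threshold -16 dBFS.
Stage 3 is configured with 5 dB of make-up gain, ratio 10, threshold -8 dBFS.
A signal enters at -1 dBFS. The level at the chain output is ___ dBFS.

-7 dBFS

Stage 1: overshoot 27 dB → 27/1.5 = 18 dB → -10 dBFS.
Stage 2: -10 dBFS is 6 dB over -16 dBFS; at 1.5:1 that becomes 4 dB over, giving -12 dBFS.
Stage 3: below threshold (-12 ≤ -8); passes unchanged; make-up brings it to -7 dBFS.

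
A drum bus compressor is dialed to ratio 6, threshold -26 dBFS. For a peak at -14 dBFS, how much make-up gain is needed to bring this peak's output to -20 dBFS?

4 dB

Overshoot 12 dB → 12/6 = 2 dB after compression, so the compressed level is -26 + 2 = -24 dBFS.
Make-up = target − compressed = -20 − (-24) = 4 dB.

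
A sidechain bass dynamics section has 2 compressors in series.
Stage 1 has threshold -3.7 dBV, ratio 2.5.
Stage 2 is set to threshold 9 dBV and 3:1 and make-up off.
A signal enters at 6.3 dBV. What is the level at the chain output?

0.3 dBV

Stage 1: 6.3 dBV is 10 dB over -3.7 dBV; at 2.5:1 that becomes 4 dB over, giving 0.3 dBV.
Stage 2: below threshold (0.3 ≤ 9); passes unchanged; output 0.3 dBV.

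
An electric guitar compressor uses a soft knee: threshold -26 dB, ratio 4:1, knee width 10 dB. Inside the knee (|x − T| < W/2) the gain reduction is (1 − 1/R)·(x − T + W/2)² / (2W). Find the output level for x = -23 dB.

-25.4 dB

x − T + W/2 = -23 − (-26) + 5 = 8.
GR = (1 − 1/4) × 8² / 20 = 0.75 × 64 / 20 = 2.4 dB.
Output = -23 − 2.4 = -25.4 dB.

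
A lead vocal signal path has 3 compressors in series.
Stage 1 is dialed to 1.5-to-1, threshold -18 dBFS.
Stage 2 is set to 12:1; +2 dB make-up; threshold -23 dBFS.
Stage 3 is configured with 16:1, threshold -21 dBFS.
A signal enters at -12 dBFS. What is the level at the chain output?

Stage 1: -12 dBFS is 6 dB over -18 dBFS; at 1.5:1 that becomes 4 dB over, giving -14 dBFS.
Stage 2: 9 dB above -23 dBFS, reduced 12:1 to 0.75 dB above → -22.25 dBFS; +2 dB make-up → -20.25 dBFS.
Stage 3: overshoot 0.75 dB → 0.75/16 = 0.046875 dB → -20.953125 dBFS.

-20.953125 dBFS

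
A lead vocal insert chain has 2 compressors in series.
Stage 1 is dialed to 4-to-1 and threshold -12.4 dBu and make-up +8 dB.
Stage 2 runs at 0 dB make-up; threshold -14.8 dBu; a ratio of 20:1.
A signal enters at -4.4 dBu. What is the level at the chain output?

-14.18 dBu

Stage 1: overshoot 8 dB → 8/4 = 2 dB → -10.4 dBu; +8 dB make-up → -2.4 dBu.
Stage 2: 12.4 dB above -14.8 dBu, reduced 20:1 to 0.62 dB above → -14.18 dBu.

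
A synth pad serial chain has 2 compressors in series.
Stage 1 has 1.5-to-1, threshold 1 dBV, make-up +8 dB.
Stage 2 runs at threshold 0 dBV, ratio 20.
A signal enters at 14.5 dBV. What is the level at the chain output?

Stage 1: 14.5 dBV is 13.5 dB over 1 dBV; at 1.5:1 that becomes 9 dB over, giving 10 dBV; +8 dB make-up → 18 dBV.
Stage 2: 18 dBV is 18 dB over 0 dBV; at 20:1 that becomes 0.9 dB over, giving 0.9 dBV.

0.9 dBV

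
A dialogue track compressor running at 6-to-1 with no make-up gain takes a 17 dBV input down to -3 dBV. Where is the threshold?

Let T be the threshold. Output overshoot = (input overshoot)/R, so -3 − T = (17 − T)/6.
6·(-3 − T) = 17 − T → 5·T = -18 − 17 = -35.
T = -35/5 = -7 dBV.

-7 dBV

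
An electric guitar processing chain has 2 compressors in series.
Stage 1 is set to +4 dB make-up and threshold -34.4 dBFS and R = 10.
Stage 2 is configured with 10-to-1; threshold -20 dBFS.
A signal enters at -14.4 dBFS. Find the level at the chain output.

Stage 1: 20 dB above -34.4 dBFS, reduced 10:1 to 2 dB above → -32.4 dBFS; +4 dB make-up → -28.4 dBFS.
Stage 2: below threshold (-28.4 ≤ -20); passes unchanged; output -28.4 dBFS.

-28.4 dBFS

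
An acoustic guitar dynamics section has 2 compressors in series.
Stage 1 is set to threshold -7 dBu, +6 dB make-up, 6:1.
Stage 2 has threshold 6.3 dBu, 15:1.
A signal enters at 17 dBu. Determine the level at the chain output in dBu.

3 dBu

Stage 1: 24 dB above -7 dBu, reduced 6:1 to 4 dB above → -3 dBu; +6 dB make-up → 3 dBu.
Stage 2: 3 dBu is at or below the 6.3 dBu threshold — no compression; output 3 dBu.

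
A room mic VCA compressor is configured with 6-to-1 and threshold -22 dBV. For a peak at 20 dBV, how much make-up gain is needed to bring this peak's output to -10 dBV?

5 dB

The peak compresses to -22 + 42/6 = -15 dBV.
To reach -10 dBV requires -10 − (-15) = 5 dB of make-up.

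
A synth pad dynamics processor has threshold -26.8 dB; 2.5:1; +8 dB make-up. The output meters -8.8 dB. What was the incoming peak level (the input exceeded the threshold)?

-1.8 dB

Stripping the +8 dB make-up gives -16.8 dB at the gain stage.
That's 10 dB above the -26.8 dB threshold.
Before 2.5:1 compression the overshoot was 10 × 2.5 = 25 dB, so input = -26.8 + 25 = -1.8 dB.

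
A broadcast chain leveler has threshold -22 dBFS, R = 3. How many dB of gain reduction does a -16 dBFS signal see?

4 dB

Overshoot = -16 − (-22) = 6 dB.
After 3:1 compression the overshoot becomes 6/3 = 2 dB.
So the signal is attenuated by 6 − 2 = 4 dB.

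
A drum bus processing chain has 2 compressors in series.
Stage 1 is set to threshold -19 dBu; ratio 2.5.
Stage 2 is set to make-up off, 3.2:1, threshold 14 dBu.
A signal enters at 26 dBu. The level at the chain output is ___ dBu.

-1 dBu

Stage 1: 26 dBu is 45 dB over -19 dBu; at 2.5:1 that becomes 18 dB over, giving -1 dBu.
Stage 2: -1 dBu is at or below the 14 dBu threshold — no compression; output -1 dBu.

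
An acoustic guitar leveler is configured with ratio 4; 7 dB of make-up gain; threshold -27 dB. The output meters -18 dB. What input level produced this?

-19 dB

Remove make-up: -18 − 7 = -25 dB.
The compressed level sits -25 − (-27) = 2 dB over threshold.
Undo the ratio: input overshoot = 2 × 4 = 8 dB, giving input = -19 dB.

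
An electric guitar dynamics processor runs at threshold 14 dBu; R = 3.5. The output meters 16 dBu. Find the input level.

21 dBu

The compressed level sits 16 − 14 = 2 dB over threshold.
Before 3.5:1 compression the overshoot was 2 × 3.5 = 7 dB, so input = 14 + 7 = 21 dBu.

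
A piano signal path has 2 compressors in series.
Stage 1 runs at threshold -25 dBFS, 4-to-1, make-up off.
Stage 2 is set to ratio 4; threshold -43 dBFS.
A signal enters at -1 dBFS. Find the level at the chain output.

Stage 1: -1 dBFS is 24 dB over -25 dBFS; at 4:1 that becomes 6 dB over, giving -19 dBFS.
Stage 2: -19 dBFS is 24 dB over -43 dBFS; at 4:1 that becomes 6 dB over, giving -37 dBFS.

-37 dBFS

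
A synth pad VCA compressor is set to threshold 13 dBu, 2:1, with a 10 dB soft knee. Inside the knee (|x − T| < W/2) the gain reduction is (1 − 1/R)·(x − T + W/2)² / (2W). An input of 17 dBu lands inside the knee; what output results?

x − T + W/2 = 17 − 13 + 5 = 9.
GR = (1 − 1/2) × 9² / 20 = 0.5 × 81 / 20 = 2.025 dB.
Output = 17 − 2.025 = 14.975 dBu.

14.975 dBu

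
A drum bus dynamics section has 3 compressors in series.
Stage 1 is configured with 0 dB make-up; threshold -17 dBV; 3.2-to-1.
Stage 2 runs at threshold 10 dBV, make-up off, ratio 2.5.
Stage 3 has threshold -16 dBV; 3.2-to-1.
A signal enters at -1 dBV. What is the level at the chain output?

-14.75 dBV

Stage 1: overshoot 16 dB → 16/3.2 = 5 dB → -12 dBV.
Stage 2: -12 dBV ≤ 10 dBV, so stage 2 doesn't engage; output -12 dBV.
Stage 3: overshoot 4 dB → 4/3.2 = 1.25 dB → -14.75 dBV.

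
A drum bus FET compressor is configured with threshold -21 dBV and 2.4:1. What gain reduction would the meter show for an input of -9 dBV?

7 dB

Overshoot = -9 − (-21) = 12 dB.
After 2.4:1 compression the overshoot becomes 12/2.4 = 5 dB.
GR = overshoot in − overshoot out = 12 − 5 = 7 dB.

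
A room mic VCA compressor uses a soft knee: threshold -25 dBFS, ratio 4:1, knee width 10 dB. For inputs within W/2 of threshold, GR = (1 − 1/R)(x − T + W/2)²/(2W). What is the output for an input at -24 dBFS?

-25.35 dBFS

x − T + W/2 = -24 − (-25) + 5 = 6.
GR = (1 − 1/4) × 6² / 20 = 0.75 × 36 / 20 = 1.35 dB.
Output = -24 − 1.35 = -25.35 dBFS.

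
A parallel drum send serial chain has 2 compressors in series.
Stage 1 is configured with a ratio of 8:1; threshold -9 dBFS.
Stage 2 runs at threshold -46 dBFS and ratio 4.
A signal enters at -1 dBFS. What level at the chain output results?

-36.5 dBFS

Stage 1: 8 dB above -9 dBFS, reduced 8:1 to 1 dB above → -8 dBFS.
Stage 2: 38 dB above -46 dBFS, reduced 4:1 to 9.5 dB above → -36.5 dBFS.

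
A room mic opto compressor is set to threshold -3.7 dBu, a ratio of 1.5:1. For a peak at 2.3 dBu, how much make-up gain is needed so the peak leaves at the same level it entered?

2 dB

The peak compresses to -3.7 + 6/1.5 = 0.3 dBu.
To reach 2.3 dBu requires 2.3 − 0.3 = 2 dB of make-up.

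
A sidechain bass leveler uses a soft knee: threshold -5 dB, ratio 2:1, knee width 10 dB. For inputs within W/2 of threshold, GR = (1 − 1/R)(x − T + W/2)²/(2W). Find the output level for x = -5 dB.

-5.625 dB

x − T + W/2 = -5 − (-5) + 5 = 5.
GR = (1 − 1/2) × 5² / 20 = 0.5 × 25 / 20 = 0.625 dB.
Output = -5 − 0.625 = -5.625 dB.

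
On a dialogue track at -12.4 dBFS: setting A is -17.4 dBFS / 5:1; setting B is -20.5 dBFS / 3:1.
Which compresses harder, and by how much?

B, by 1.4 dB

A: overshoot 5 dB → output overshoot 1 dB → GR 4 dB.
B: overshoot 8.1 dB → output overshoot 2.7 dB → GR 5.4 dB.
Difference: 1.4 dB in favour of B.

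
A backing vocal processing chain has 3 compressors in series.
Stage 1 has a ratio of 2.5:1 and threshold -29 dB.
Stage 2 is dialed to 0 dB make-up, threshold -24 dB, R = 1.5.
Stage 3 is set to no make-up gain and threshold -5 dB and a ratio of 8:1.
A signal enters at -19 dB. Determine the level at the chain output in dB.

-25 dB

Stage 1: 10 dB above -29 dB, reduced 2.5:1 to 4 dB above → -25 dB.
Stage 2: below threshold (-25 ≤ -24); passes unchanged; output -25 dB.
Stage 3: -25 dB ≤ -5 dB, so stage 3 doesn't engage; output -25 dB.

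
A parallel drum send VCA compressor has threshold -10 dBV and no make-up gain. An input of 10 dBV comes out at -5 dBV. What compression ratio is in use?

Input overshoot = 10 − (-10) = 20 dB; output overshoot = -5 − (-10) = 5 dB.
Ratio = 20 / 5 = 4.

4:1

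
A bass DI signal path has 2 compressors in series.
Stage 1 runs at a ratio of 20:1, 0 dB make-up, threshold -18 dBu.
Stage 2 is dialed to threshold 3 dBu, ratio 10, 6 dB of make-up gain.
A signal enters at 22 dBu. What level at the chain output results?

Stage 1: 22 dBu is 40 dB over -18 dBu; at 20:1 that becomes 2 dB over, giving -16 dBu.
Stage 2: -16 dBu ≤ 3 dBu, so stage 2 doesn't engage; make-up brings it to -10 dBu.

-10 dBu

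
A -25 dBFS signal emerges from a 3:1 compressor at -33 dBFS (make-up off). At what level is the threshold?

-37 dBFS

Gain reduction = -25 − (-33) = 8 dB; output overshoot = GR / (R − 1) = 8 / 2 = 4 dB.
Threshold = output − output overshoot = -33 − 4 = -37 dBFS.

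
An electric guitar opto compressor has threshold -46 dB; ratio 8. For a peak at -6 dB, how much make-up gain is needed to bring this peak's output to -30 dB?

Overshoot 40 dB → 40/8 = 5 dB after compression, so the compressed level is -46 + 5 = -41 dB.
Make-up = target − compressed = -30 − (-41) = 11 dB.

11 dB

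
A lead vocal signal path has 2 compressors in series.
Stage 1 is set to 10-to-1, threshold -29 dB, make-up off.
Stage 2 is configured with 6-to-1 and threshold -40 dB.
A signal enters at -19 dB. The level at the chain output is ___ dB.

-38 dB

Stage 1: 10 dB above -29 dB, reduced 10:1 to 1 dB above → -28 dB.
Stage 2: overshoot 12 dB → 12/6 = 2 dB → -38 dB.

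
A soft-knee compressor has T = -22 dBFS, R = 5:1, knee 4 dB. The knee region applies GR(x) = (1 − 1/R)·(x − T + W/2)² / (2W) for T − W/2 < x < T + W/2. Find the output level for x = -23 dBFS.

-23.1 dBFS

x − T + W/2 = -23 − (-22) + 2 = 1.
GR = (1 − 1/5) × 1² / 8 = 0.8 × 1 / 8 = 0.1 dB.
Output = -23 − 0.1 = -23.1 dBFS.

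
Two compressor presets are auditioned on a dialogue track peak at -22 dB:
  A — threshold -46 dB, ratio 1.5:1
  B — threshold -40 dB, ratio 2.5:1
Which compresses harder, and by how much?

A: GR = 24 − 24/1.5 = 8 dB.
B: GR = 18 − 18/2.5 = 10.8 dB.
Difference: 2.8 dB in favour of B.

B, by 2.8 dB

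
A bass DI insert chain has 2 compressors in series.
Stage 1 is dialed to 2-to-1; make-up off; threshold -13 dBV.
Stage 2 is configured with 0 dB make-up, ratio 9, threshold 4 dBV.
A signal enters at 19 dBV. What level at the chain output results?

3 dBV

Stage 1: overshoot 32 dB → 32/2 = 16 dB → 3 dBV.
Stage 2: 3 dBV is at or below the 4 dBV threshold — no compression; output 3 dBV.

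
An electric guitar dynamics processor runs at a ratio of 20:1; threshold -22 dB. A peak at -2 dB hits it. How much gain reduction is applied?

-2 dB exceeds the threshold by 20 dB.
A 20:1 ratio leaves 1 dB of that excess.
Gain reduction = 20 − 1 = 19 dB.

19 dB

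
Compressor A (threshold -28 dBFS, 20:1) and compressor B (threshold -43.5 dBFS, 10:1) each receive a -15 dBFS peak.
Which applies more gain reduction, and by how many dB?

B, by 13.3 dB

A: 13 dB over, compressed to 0.65 dB over, so 12.35 dB of GR.
B: 28.5 dB over, compressed to 2.85 dB over, so 25.65 dB of GR.
B reduces 13.3 dB more.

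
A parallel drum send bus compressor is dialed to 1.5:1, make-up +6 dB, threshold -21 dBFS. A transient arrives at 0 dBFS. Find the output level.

The input is 21 dB above the -21 dBFS threshold.
The 21 dB excess becomes 14 dB after 1.5:1 reduction.
So the level is -21 + 14 = -7 dBFS; make-up adds 6 dB, giving -1 dBFS.

-1 dBFS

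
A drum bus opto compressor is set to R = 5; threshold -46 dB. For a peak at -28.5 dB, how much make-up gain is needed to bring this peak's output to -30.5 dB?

The peak compresses to -46 + 17.5/5 = -42.5 dB.
To reach -30.5 dB requires -30.5 − (-42.5) = 12 dB of make-up.

12 dB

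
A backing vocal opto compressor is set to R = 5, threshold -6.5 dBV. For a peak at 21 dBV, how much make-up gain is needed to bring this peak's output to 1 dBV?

Overshoot 27.5 dB → 27.5/5 = 5.5 dB after compression, so the compressed level is -6.5 + 5.5 = -1 dBV.
Make-up = target − compressed = 1 − (-1) = 2 dB.

2 dB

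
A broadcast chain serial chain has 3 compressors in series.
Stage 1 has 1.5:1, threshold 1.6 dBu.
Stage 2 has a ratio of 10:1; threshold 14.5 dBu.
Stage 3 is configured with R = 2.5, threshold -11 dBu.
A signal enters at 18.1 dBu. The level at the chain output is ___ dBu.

-1.56 dBu

Stage 1: 18.1 dBu is 16.5 dB over 1.6 dBu; at 1.5:1 that becomes 11 dB over, giving 12.6 dBu.
Stage 2: 12.6 dBu ≤ 14.5 dBu, so stage 2 doesn't engage; output 12.6 dBu.
Stage 3: 12.6 dBu is 23.6 dB over -11 dBu; at 2.5:1 that becomes 9.44 dB over, giving -1.56 dBu.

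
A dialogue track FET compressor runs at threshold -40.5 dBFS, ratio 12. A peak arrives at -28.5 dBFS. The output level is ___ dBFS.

-39.5 dBFS

The input is 12 dB above the -40.5 dBFS threshold.
At 12:1 the overshoot is divided by 12, leaving 1 dB above threshold.
So the level is -40.5 + 1 = -39.5 dBFS.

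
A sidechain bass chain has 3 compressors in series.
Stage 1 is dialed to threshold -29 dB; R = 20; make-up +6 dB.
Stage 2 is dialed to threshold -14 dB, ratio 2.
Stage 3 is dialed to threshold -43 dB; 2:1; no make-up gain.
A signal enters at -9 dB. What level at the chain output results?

-32.5 dB

Stage 1: 20 dB above -29 dB, reduced 20:1 to 1 dB above → -28 dB; +6 dB make-up → -22 dB.
Stage 2: -22 dB ≤ -14 dB, so stage 2 doesn't engage; output -22 dB.
Stage 3: -22 dB is 21 dB over -43 dB; at 2:1 that becomes 10.5 dB over, giving -32.5 dB.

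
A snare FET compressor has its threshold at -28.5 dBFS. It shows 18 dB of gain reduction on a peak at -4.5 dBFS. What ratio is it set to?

Input overshoot = -4.5 − (-28.5) = 24 dB.
Output overshoot = 24 − 18 = 6 dB.
Ratio = input overshoot / output overshoot = 24 / 6 = 4.

4:1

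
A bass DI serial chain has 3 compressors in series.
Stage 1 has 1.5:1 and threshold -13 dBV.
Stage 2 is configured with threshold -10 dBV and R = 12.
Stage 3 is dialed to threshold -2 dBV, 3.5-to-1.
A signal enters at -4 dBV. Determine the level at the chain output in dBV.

Stage 1: -4 dBV is 9 dB over -13 dBV; at 1.5:1 that becomes 6 dB over, giving -7 dBV.
Stage 2: 3 dB above -10 dBV, reduced 12:1 to 0.25 dB above → -9.75 dBV.
Stage 3: -9.75 dBV is at or below the -2 dBV threshold — no compression; output -9.75 dBV.

-9.75 dBV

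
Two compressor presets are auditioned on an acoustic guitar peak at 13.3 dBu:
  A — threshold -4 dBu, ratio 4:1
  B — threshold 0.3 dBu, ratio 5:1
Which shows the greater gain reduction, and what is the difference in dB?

A, by 2.575 dB

A: overshoot 17.3 dB → output overshoot 4.325 dB → GR 12.975 dB.
B: overshoot 13 dB → output overshoot 2.6 dB → GR 10.4 dB.
A reduces 2.575 dB more.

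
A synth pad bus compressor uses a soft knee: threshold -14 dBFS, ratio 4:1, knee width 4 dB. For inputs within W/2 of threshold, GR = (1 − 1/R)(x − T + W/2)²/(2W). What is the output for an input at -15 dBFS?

x − T + W/2 = -15 − (-14) + 2 = 1.
GR = (1 − 1/4) × 1² / 8 = 0.75 × 1 / 8 = 0.09375 dB.
Output = -15 − 0.09375 = -15.09375 dBFS.

-15.09375 dBFS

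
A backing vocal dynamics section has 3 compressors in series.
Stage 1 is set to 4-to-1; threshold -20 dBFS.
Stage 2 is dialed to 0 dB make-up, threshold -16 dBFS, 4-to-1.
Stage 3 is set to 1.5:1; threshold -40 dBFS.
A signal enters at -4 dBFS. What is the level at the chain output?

Stage 1: overshoot 16 dB → 16/4 = 4 dB → -16 dBFS.
Stage 2: -16 dBFS ≤ -16 dBFS, so stage 2 doesn't engage; output -16 dBFS.
Stage 3: 24 dB above -40 dBFS, reduced 1.5:1 to 16 dB above → -24 dBFS.

-24 dBFS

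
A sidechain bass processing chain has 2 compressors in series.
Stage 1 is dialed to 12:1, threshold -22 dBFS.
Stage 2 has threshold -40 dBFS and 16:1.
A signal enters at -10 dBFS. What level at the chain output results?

-38.8125 dBFS

Stage 1: -10 dBFS is 12 dB over -22 dBFS; at 12:1 that becomes 1 dB over, giving -21 dBFS.
Stage 2: 19 dB above -40 dBFS, reduced 16:1 to 1.1875 dB above → -38.8125 dBFS.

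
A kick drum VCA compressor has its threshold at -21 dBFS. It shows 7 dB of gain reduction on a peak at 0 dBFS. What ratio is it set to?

1.5:1

Input overshoot = 0 − (-21) = 21 dB.
Output overshoot = 21 − 7 = 14 dB.
Ratio = input overshoot / output overshoot = 21 / 14 = 1.5.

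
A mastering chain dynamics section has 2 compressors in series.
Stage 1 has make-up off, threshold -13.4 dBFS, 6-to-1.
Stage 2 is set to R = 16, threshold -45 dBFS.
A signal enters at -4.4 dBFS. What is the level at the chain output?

-42.93125 dBFS

Stage 1: -4.4 dBFS is 9 dB over -13.4 dBFS; at 6:1 that becomes 1.5 dB over, giving -11.9 dBFS.
Stage 2: -11.9 dBFS is 33.1 dB over -45 dBFS; at 16:1 that becomes 2.06875 dB over, giving -42.93125 dBFS.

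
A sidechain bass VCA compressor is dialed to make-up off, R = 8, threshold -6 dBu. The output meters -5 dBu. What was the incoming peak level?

2 dBu

That's 1 dB above the -6 dBu threshold.
Before 8:1 compression the overshoot was 1 × 8 = 8 dB, so input = -6 + 8 = 2 dBu.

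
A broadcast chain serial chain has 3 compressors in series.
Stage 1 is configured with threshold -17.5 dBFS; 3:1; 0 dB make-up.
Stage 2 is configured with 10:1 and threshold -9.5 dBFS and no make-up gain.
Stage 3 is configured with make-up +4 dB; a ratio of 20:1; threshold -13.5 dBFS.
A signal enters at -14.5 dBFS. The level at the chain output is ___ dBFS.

-12.5 dBFS

Stage 1: overshoot 3 dB → 3/3 = 1 dB → -16.5 dBFS.
Stage 2: -16.5 dBFS is at or below the -9.5 dBFS threshold — no compression; output -16.5 dBFS.
Stage 3: below threshold (-16.5 ≤ -13.5); passes unchanged; make-up brings it to -12.5 dBFS.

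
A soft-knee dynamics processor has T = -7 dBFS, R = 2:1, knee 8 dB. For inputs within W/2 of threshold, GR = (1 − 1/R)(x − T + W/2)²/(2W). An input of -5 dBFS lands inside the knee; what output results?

x − T + W/2 = -5 − (-7) + 4 = 6.
GR = (1 − 1/2) × 6² / 16 = 0.5 × 36 / 16 = 1.125 dB.
Output = -5 − 1.125 = -6.125 dBFS.

-6.125 dBFS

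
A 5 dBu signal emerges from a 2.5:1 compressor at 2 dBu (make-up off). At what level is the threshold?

0 dBu

Input is 5 dB above T (since output overshoot × R = input overshoot: (2 − T)·2.5 = 5 − T gives T = 0 dBu).
Check: 0 + (5 − 0)/2.5 = 0 + 2 = 2 dBu. ✓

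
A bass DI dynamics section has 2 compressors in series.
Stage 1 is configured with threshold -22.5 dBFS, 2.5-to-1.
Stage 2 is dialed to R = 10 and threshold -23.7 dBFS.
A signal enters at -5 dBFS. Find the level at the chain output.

Stage 1: overshoot 17.5 dB → 17.5/2.5 = 7 dB → -15.5 dBFS.
Stage 2: 8.2 dB above -23.7 dBFS, reduced 10:1 to 0.82 dB above → -22.88 dBFS.

-22.88 dBFS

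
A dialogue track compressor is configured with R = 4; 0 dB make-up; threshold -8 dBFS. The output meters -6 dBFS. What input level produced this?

0 dBFS

Post-compression overshoot = -6 − (-8) = 2 dB.
Before 4:1 compression the overshoot was 2 × 4 = 8 dB, so input = -8 + 8 = 0 dBFS.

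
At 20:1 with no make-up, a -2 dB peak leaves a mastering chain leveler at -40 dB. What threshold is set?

-42 dB

Input is 40 dB above T (since output overshoot × R = input overshoot: (-40 − T)·20 = -2 − T gives T = -42 dB).
Check: -42 + (-2 − (-42))/20 = -42 + 2 = -40 dB. ✓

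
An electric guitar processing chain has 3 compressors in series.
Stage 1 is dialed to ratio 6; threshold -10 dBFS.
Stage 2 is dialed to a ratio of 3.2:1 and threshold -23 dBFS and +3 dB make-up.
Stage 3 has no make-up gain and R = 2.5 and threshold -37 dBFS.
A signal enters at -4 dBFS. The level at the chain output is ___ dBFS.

Stage 1: overshoot 6 dB → 6/6 = 1 dB → -9 dBFS.
Stage 2: -9 dBFS is 14 dB over -23 dBFS; at 3.2:1 that becomes 4.375 dB over, giving -18.625 dBFS; +3 dB make-up → -15.625 dBFS.
Stage 3: -15.625 dBFS is 21.375 dB over -37 dBFS; at 2.5:1 that becomes 8.55 dB over, giving -28.45 dBFS.

-28.45 dBFS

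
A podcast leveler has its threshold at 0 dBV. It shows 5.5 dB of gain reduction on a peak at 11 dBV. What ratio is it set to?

2:1

Input overshoot = 11 − 0 = 11 dB.
Output overshoot = 11 − 5.5 = 5.5 dB.
Ratio = input overshoot / output overshoot = 11 / 5.5 = 2.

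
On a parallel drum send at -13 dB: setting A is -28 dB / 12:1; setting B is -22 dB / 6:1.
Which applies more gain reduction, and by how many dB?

A: GR = 15 − 15/12 = 13.75 dB.
B: GR = 9 − 9/6 = 7.5 dB.
A reduces 6.25 dB more.

A, by 6.25 dB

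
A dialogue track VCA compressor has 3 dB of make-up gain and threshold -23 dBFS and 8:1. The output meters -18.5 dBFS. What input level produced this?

Remove make-up: -18.5 − 3 = -21.5 dBFS.
That's 1.5 dB above the -23 dBFS threshold.
Input overshoot = R × output overshoot = 12 dB → input = -23 + 12 = -11 dBFS.

-11 dBFS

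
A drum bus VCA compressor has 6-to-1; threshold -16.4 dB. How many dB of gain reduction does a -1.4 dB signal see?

12.5 dB

Overshoot = -1.4 − (-16.4) = 15 dB.
A 6:1 ratio leaves 2.5 dB of that excess.
GR = overshoot in − overshoot out = 15 − 2.5 = 12.5 dB.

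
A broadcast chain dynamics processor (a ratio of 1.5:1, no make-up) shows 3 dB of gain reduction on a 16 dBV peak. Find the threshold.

Input is 9 dB above T (since output overshoot × R = input overshoot: (13 − T)·1.5 = 16 − T gives T = 7 dBV).
Check: 7 + (16 − 7)/1.5 = 7 + 6 = 13 dBV. ✓

7 dBV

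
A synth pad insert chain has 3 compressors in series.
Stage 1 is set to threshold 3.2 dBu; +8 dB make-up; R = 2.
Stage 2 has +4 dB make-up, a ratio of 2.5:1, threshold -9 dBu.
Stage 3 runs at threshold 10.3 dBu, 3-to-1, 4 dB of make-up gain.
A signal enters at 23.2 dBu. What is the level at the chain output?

Stage 1: overshoot 20 dB → 20/2 = 10 dB → 13.2 dBu; +8 dB make-up → 21.2 dBu.
Stage 2: 21.2 dBu is 30.2 dB over -9 dBu; at 2.5:1 that becomes 12.08 dB over, giving 3.08 dBu; +4 dB make-up → 7.08 dBu.
Stage 3: 7.08 dBu ≤ 10.3 dBu, so stage 3 doesn't engage; make-up brings it to 11.08 dBu.

11.08 dBu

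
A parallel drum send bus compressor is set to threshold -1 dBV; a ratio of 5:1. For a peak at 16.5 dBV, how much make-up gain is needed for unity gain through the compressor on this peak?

14 dB

The peak compresses to -1 + 17.5/5 = 2.5 dBV.
To reach 16.5 dBV requires 16.5 − 2.5 = 14 dB of make-up.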